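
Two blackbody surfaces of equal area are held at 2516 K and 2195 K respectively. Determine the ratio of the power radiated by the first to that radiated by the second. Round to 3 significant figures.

With equal areas, P₁/P₂ = (T₁/T₂)⁴ = (2516/2195)⁴ = 1.73.

P₁/P₂ ≈ 1.73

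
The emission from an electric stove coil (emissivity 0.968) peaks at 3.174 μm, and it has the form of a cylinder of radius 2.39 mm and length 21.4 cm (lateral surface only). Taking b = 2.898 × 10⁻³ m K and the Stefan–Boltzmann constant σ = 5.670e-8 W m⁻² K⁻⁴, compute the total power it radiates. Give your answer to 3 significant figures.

P ≈ 123 W

Wien's law: T = b/λ_max = 2.898×10⁻³/3.174×10⁻⁶ = 913.043 K.
Lateral area A = 2πrL = 2π×2.39×10⁻³×0.214 = 3.21360×10⁻³ m².
Then P = εσAT⁴ = 0.968×5.670×10⁻⁸×3.21360×10⁻³×(913.043)⁴ = 123 W.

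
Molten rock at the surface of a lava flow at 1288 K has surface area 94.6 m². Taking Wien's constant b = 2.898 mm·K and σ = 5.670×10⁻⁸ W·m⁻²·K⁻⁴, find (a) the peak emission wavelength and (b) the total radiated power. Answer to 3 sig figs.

(a) λ_max = b/T = 2.898×10⁻³/1288 = 2.250×10⁻⁶ m = 2.25 μm.
Area A = 94.6 m².
(b) P = σAT⁴ = 5.670×10⁻⁸×94.6×(1288)⁴ = 1.48×10⁷ W.

λ_max ≈ 2.25 μm; P ≈ 1.48×10⁷ W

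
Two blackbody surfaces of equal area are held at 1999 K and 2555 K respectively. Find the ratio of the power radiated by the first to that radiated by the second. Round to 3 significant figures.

P₁/P₂ ≈ 0.375

With equal areas, P₁/P₂ = (T₁/T₂)⁴ = (1999/2555)⁴ = 0.375.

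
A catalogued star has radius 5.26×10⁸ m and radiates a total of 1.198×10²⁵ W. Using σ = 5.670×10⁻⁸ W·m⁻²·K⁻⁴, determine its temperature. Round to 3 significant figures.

Surface area A = 4πR² = 4π(5.26×10⁸ m)² = 3.47681×10¹⁸ m².
P = σAT⁴ ⇒ T = (P/(σA))^(1/4) = (1.198×10²⁵/(5.670×10⁻⁸×3.47681×10¹⁸))^(1/4) = 2.79×10³ K.

T ≈ 2.79×10³ K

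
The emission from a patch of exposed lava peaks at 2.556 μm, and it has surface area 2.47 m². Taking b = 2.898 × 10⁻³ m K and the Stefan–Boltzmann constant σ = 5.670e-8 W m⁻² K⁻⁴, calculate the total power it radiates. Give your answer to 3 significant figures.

P ≈ 2.31×10⁵ W

Wien's law: T = b/λ_max = 2.898×10⁻³/2.556×10⁻⁶ = 1133.80 K.
Area A = 2.47 m².
Then P = σAT⁴ = 5.670×10⁻⁸×2.47×(1133.80)⁴ = 2.31×10⁵ W.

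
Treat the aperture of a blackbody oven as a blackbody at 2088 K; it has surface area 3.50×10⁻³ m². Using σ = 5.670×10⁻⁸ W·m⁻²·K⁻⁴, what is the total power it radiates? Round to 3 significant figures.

Area A = 3.50×10⁻³ m².
P = σAT⁴ = 5.670×10⁻⁸ × 3.50×10⁻³ × (2088)⁴ = 3.77×10³ W.

P ≈ 3.77×10³ W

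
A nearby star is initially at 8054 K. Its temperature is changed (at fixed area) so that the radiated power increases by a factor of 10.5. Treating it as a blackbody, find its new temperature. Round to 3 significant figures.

P ∝ T⁴, so T₂/T₁ = (P₂/P₁)^(1/4) = (10.5)^(1/4) = 1.80010.
T₂ = 8054 × 1.80010 = 1.45×10⁴ K.

T₂ ≈ 1.45×10⁴ K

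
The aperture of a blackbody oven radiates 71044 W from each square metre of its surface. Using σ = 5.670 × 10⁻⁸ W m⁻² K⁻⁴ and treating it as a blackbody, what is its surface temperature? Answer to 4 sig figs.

I = σT⁴, so T = (I/σ)^(1/4) = (71044/(5.670×10⁻⁸))^(1/4) = 1058 K.

T ≈ 1058 K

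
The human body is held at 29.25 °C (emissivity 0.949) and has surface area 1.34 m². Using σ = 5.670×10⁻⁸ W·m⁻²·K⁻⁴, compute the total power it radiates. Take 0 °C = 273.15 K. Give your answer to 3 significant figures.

T = 29.25 °C + 273.15 = 302.40 K.
Area A = 1.34 m².
P = εσAT⁴ = 0.949 × 5.670×10⁻⁸ × 1.34 × (302.40)⁴ = 603 W.

P ≈ 603 W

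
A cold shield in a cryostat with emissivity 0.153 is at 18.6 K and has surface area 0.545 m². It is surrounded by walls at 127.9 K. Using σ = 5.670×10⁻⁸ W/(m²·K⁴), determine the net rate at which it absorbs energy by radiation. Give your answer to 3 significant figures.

Net gain ≈ 1.26 W

Area A = 0.545 m².
Net radiated power P_net = εσA(T⁴ − T₀⁴) = 0.153×5.670×10⁻⁸×0.545×(18.6⁴ − 127.9⁴).
T⁴ − T₀⁴ = 1.19688×10⁵ − 2.67598×10⁸ = -2.67478×10⁸ K⁴, so P_net = -1.26 W — negative, meaning a net gain of 1.26 W.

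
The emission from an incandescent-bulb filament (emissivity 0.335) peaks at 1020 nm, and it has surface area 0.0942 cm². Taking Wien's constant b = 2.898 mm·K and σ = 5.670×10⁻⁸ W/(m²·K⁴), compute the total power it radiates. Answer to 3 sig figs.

P ≈ 11.7 W

Wien's law: T = b/λ_max = 2.898×10⁻³/1.020×10⁻⁶ = 2841.18 K.
Area A = 0.0942 cm² = 9.42×10⁻⁶ m².
Then P = εσAT⁴ = 0.335×5.670×10⁻⁸×9.42×10⁻⁶×(2841.18)⁴ = 11.7 W.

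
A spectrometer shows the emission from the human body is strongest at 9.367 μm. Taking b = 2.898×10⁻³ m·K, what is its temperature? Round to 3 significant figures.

T ≈ 309 K

Wien's law gives T = b/λ_max = (2.898×10⁻³ m·K)/(9.367×10⁻⁶ m) = 309 K.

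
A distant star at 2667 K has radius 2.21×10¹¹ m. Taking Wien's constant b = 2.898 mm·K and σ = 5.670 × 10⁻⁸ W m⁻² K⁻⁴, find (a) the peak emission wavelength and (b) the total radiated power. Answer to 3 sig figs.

(a) λ_max = b/T = 2.898×10⁻³/2667 = 1.087×10⁻⁶ m = 1.09 μm.
Surface area A = 4πR² = 4π(2.21×10¹¹ m)² = 6.13754×10²³ m².
(b) P = σAT⁴ = 5.670×10⁻⁸×6.13754×10²³×(2667)⁴ = 1.76×10³⁰ W.

λ_max ≈ 1.09 μm; P ≈ 1.76×10³⁰ W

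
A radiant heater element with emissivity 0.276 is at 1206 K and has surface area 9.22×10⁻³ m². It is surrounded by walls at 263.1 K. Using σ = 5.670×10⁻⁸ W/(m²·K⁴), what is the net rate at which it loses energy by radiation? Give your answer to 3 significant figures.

Area A = 9.22×10⁻³ m².
Net radiated power P_net = εσA(T⁴ − T₀⁴) = 0.276×5.670×10⁻⁸×9.22×10⁻³×(1206⁴ − 263.1⁴).
T⁴ − T₀⁴ = 2.11538×10¹² − 4.79163×10⁹ = 2.11059×10¹² K⁴, so P_net = 305 W.

Net loss ≈ 305 W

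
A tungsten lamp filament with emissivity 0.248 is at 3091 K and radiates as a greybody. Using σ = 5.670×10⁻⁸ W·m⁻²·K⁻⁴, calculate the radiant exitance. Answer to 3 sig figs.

I ≈ 1.28×10⁶ W/m²

Stefan–Boltzmann: I = εσT⁴ = 0.248 × 5.670×10⁻⁸ × (3091)⁴ = 1.28×10⁶ W/m².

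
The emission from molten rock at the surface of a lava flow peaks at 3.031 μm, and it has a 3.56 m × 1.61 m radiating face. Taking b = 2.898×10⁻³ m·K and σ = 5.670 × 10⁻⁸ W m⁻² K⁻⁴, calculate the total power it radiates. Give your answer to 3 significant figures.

P ≈ 2.72×10⁵ W

Wien's law: T = b/λ_max = 2.898×10⁻³/3.031×10⁻⁶ = 956.120 K.
Area A = 3.56 × 1.61 = 5.7316 m².
Then P = σAT⁴ = 5.670×10⁻⁸×5.7316×(956.120)⁴ = 2.72×10⁵ W.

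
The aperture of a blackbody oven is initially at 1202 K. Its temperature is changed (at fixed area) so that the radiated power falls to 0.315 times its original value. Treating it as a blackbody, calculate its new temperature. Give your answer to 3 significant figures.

P ∝ T⁴, so T₂/T₁ = (P₂/P₁)^(1/4) = (0.315)^(1/4) = 0.749165.
T₂ = 1202 × 0.749165 = 900 K.

T₂ ≈ 900 K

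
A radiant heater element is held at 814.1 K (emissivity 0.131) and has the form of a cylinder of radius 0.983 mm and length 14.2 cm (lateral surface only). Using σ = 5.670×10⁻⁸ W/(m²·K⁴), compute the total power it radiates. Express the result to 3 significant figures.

Lateral area A = 2πrL = 2π×9.83×10⁻⁴×0.142 = 8.77045×10⁻⁴ m².
P = εσAT⁴ = 0.131 × 5.670×10⁻⁸ × 8.77045×10⁻⁴ × (814.1)⁴ = 2.86 W.

P ≈ 2.86 W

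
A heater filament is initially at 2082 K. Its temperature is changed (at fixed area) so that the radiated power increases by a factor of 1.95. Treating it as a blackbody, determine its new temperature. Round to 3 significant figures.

T₂ ≈ 2.46×10³ K

P ∝ T⁴, so T₂/T₁ = (P₂/P₁)^(1/4) = (1.95)^(1/4) = 1.18170.
T₂ = 2082 × 1.18170 = 2.46×10³ K.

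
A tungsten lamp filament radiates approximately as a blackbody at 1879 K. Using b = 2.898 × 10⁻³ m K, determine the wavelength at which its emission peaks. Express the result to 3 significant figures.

λ_max ≈ 1.54×10³ nm

Wien's displacement law: λ_max = b/T = (2.898×10⁻³ m·K)/(1879 K) = 1.542×10⁻⁶ m.
That is 1.54×10³ nm, in the infrared range.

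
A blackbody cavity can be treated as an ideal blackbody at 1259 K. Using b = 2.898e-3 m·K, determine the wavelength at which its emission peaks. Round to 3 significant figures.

Wien's displacement law: λ_max = b/T = (2.898×10⁻³ m·K)/(1259 K) = 2.302×10⁻⁶ m.
That is 2.30×10³ nm, in the infrared range.

λ_max ≈ 2.30×10³ nm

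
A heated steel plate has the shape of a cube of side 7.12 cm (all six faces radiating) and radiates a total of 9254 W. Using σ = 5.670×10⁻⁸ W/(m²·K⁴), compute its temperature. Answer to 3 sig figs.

Area A = 6s² = 6×(0.0712 m)² = 0.0304166 m².
P = σAT⁴ ⇒ T = (P/(σA))^(1/4) = (9254/(5.670×10⁻⁸×0.0304166))^(1/4) = 1.52×10³ K.

T ≈ 1.52×10³ K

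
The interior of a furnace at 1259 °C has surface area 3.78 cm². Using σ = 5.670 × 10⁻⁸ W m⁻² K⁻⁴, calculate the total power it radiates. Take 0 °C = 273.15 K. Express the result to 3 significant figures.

P ≈ 118 W

T = 1259 °C + 273.15 = 1532.15 K.
Area A = 3.78 cm² = 3.78×10⁻⁴ m².
P = σAT⁴ = 5.670×10⁻⁸ × 3.78×10⁻⁴ × (1532.15)⁴ = 118 W.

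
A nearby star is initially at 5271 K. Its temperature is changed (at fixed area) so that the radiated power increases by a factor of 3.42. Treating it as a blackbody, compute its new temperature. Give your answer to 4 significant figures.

T₂ ≈ 7168 K

P ∝ T⁴, so T₂/T₁ = (P₂/P₁)^(1/4) = (3.42)^(1/4) = 1.35990.
T₂ = 5271 × 1.35990 = 7168 K.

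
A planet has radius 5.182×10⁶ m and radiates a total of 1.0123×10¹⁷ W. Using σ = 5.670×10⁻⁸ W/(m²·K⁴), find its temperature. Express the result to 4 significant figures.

T ≈ 269.7 K

Surface area A = 4πR² = 4π(5.182×10⁶ m)² = 3.37446×10¹⁴ m².
P = σAT⁴ ⇒ T = (P/(σA))^(1/4) = (1.0123×10¹⁷/(5.670×10⁻⁸×3.37446×10¹⁴))^(1/4) = 269.7 K.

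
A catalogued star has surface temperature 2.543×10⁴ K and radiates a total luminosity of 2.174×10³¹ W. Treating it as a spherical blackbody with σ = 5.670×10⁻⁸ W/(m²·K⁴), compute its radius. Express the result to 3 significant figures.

L = 4πR²σT⁴ ⇒ R = √(L/(4πσT⁴)).
σT⁴ = 2.37120×10¹⁰ W/m², so R = √(2.174×10³¹/(4π×2.37120×10¹⁰)) = 8.54×10⁹ m.

R ≈ 8.54×10⁹ m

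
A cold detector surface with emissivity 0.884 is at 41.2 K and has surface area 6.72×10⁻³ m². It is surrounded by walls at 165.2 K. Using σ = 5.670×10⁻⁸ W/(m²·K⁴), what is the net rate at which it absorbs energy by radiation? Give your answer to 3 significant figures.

Net gain ≈ 0.250 W

Area A = 6.72×10⁻³ m².
Net radiated power P_net = εσA(T⁴ − T₀⁴) = 0.884×5.670×10⁻⁸×6.72×10⁻³×(41.2⁴ − 165.2⁴).
T⁴ − T₀⁴ = 2.88130×10⁶ − 7.44801×10⁸ = -7.41920×10⁸ K⁴, so P_net = -0.250 W — negative, meaning a net gain of 0.250 W.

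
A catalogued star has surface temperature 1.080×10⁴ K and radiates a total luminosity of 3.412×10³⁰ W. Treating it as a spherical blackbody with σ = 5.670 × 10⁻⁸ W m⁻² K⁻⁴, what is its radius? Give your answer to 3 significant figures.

L = 4πR²σT⁴ ⇒ R = √(L/(4πσT⁴)).
σT⁴ = 7.71397×10⁸ W/m², so R = √(3.412×10³⁰/(4π×7.71397×10⁸)) = 1.88×10¹⁰ m.

R ≈ 1.88×10¹⁰ m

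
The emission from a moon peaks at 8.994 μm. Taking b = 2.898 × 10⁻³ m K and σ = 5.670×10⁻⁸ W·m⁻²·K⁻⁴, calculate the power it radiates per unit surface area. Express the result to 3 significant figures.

I ≈ 611 W/m²

Wien's law: T = b/λ_max = 2.898×10⁻³/8.994×10⁻⁶ = 322.215 K.
Then I = σT⁴ = 5.670×10⁻⁸×(322.215)⁴ = 611 W/m².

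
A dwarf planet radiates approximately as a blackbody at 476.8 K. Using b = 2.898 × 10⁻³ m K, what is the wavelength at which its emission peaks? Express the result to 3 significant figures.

Wien's displacement law: λ_max = b/T = (2.898×10⁻³ m·K)/(476.8 K) = 6.078×10⁻⁶ m.
That is 6.08 μm, in the infrared range.

λ_max ≈ 6.08 μm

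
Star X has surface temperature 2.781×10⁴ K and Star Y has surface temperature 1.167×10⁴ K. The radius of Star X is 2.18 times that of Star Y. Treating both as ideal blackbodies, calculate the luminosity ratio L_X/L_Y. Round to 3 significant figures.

L_X/L_Y ≈ 153

L ∝ R²T⁴, so L_X/L_Y = (R_X/R_Y)²(T_X/T_Y)⁴ = (2.18)² × (2.781×10⁴/1.167×10⁴)⁴ = 4.7524 × 32.2493 = 153.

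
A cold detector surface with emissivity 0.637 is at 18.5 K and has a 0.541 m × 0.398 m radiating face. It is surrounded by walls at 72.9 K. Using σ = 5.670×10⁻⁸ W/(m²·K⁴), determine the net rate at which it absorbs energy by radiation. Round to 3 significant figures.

Net gain ≈ 0.219 W

Area A = 0.541 × 0.398 = 0.215318 m².
Net radiated power P_net = εσA(T⁴ − T₀⁴) = 0.637×5.670×10⁻⁸×0.215318×(18.5⁴ − 72.9⁴).
T⁴ − T₀⁴ = 1.17135×10⁵ − 2.82430×10⁷ = -2.81259×10⁷ K⁴, so P_net = -0.219 W — negative, meaning a net gain of 0.219 W.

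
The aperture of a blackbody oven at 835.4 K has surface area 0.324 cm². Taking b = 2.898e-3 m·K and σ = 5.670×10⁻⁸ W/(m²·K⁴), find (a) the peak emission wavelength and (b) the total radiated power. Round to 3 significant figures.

(a) λ_max = b/T = 2.898×10⁻³/835.4 = 3.469×10⁻⁶ m = 3.47 μm.
Area A = 0.324 cm² = 3.24×10⁻⁵ m².
(b) P = σAT⁴ = 5.670×10⁻⁸×3.24×10⁻⁵×(835.4)⁴ = 0.895 W.

λ_max ≈ 3.47 μm; P ≈ 0.895 W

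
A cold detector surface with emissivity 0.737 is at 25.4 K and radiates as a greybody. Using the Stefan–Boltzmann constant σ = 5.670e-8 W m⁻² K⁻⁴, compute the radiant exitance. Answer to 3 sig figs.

I ≈ 0.0174 W/m²

Stefan–Boltzmann: I = εσT⁴ = 0.737 × 5.670×10⁻⁸ × (25.4)⁴ = 0.0174 W/m².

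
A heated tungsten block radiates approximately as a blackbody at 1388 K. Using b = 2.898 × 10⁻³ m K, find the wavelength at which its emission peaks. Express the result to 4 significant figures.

λ_max ≈ 2088 nm

Wien's displacement law: λ_max = b/T = (2.898×10⁻³ m·K)/(1388 K) = 2.0879×10⁻⁶ m.
That is 2088 nm, in the infrared range.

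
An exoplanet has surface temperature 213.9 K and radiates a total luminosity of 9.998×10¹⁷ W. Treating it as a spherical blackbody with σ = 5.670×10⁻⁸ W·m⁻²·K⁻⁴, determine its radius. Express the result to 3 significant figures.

L = 4πR²σT⁴ ⇒ R = √(L/(4πσT⁴)).
σT⁴ = 118.693 W/m², so R = √(9.998×10¹⁷/(4π×118.693)) = 2.59×10⁷ m.

R ≈ 2.59×10⁷ m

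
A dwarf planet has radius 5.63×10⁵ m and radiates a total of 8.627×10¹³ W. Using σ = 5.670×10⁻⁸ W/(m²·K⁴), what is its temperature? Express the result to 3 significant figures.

T ≈ 140 K

Surface area A = 4πR² = 4π(5.63×10⁵ m)² = 3.98315×10¹² m².
P = σAT⁴ ⇒ T = (P/(σA))^(1/4) = (8.627×10¹³/(5.670×10⁻⁸×3.98315×10¹²))^(1/4) = 140 K.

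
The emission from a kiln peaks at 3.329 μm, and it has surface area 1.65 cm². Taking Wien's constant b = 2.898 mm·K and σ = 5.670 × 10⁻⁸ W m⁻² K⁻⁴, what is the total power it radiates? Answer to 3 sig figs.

P ≈ 5.37 W

Wien's law: T = b/λ_max = 2.898×10⁻³/3.329×10⁻⁶ = 870.532 K.
Area A = 1.65 cm² = 1.65×10⁻⁴ m².
Then P = σAT⁴ = 5.670×10⁻⁸×1.65×10⁻⁴×(870.532)⁴ = 5.37 W.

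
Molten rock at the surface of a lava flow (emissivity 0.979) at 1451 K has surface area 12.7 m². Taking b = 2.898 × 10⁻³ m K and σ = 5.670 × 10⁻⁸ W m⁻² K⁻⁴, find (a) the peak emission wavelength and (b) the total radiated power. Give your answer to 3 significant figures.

(a) λ_max = b/T = 2.898×10⁻³/1451 = 1.997×10⁻⁶ m = 2.00 μm.
Area A = 12.7 m².
(b) P = εσAT⁴ = 0.979×5.670×10⁻⁸×12.7×(1451)⁴ = 3.12×10⁶ W.

λ_max ≈ 2.00 μm; P ≈ 3.12×10⁶ W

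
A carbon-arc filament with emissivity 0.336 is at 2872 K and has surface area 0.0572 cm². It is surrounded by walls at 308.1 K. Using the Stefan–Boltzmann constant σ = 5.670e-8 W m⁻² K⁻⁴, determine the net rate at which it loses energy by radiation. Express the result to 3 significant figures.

Area A = 0.0572 cm² = 5.72×10⁻⁶ m².
Net radiated power P_net = εσA(T⁴ − T₀⁴) = 0.336×5.670×10⁻⁸×5.72×10⁻⁶×(2872⁴ − 308.1⁴).
T⁴ − T₀⁴ = 6.80358×10¹³ − 9.01087×10⁹ = 6.80268×10¹³ K⁴, so P_net = 7.41 W.

Net loss ≈ 7.41 W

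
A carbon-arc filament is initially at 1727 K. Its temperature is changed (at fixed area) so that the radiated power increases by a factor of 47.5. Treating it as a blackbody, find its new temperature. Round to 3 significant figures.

P ∝ T⁴, so T₂/T₁ = (P₂/P₁)^(1/4) = (47.5)^(1/4) = 2.62527.
T₂ = 1727 × 2.62527 = 4.53×10³ K.

T₂ ≈ 4.53×10³ K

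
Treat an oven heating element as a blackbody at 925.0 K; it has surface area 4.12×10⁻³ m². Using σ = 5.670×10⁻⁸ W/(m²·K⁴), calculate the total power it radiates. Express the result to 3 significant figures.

Area A = 4.12×10⁻³ m².
P = σAT⁴ = 5.670×10⁻⁸ × 4.12×10⁻³ × (925.0)⁴ = 171 W.

P ≈ 171 W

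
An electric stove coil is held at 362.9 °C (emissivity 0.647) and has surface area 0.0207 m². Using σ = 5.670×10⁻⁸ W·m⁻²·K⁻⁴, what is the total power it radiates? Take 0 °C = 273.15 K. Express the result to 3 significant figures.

P ≈ 124 W

T = 362.9 °C + 273.15 = 636.05 K.
Area A = 0.0207 m².
P = εσAT⁴ = 0.647 × 5.670×10⁻⁸ × 0.0207 × (636.05)⁴ = 124 W.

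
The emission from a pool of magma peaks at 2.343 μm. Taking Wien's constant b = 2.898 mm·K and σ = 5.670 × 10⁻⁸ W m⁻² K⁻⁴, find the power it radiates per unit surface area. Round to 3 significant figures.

I ≈ 1.33×10⁵ W/m²

Wien's law: T = b/λ_max = 2.898×10⁻³/2.343×10⁻⁶ = 1236.88 K.
Then I = σT⁴ = 5.670×10⁻⁸×(1236.88)⁴ = 1.33×10⁵ W/m².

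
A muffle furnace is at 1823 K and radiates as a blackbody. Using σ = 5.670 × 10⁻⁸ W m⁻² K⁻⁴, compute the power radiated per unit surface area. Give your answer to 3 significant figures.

I ≈ 6.26×10⁵ W/m²

Stefan–Boltzmann: I = σT⁴ = 5.670×10⁻⁸ × (1823)⁴ = 6.26×10⁵ W/m².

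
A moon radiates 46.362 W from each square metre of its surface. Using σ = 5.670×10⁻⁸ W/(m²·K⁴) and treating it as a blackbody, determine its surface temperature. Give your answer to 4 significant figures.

T ≈ 169.1 K

I = σT⁴, so T = (I/σ)^(1/4) = (46.362/(5.670×10⁻⁸))^(1/4) = 169.1 K.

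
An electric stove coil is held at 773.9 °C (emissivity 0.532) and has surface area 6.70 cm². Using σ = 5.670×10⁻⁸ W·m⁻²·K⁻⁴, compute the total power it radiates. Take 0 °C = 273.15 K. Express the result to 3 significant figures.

P ≈ 24.3 W

T = 773.9 °C + 273.15 = 1047.05 K.
Area A = 6.70 cm² = 6.70×10⁻⁴ m².
P = εσAT⁴ = 0.532 × 5.670×10⁻⁸ × 6.70×10⁻⁴ × (1047.05)⁴ = 24.3 W.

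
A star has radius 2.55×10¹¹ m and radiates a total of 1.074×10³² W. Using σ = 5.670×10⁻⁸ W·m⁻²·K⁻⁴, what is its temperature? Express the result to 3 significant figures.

Surface area A = 4πR² = 4π(2.55×10¹¹ m)² = 8.17128×10²³ m².
P = σAT⁴ ⇒ T = (P/(σA))^(1/4) = (1.074×10³²/(5.670×10⁻⁸×8.17128×10²³))^(1/4) = 6.94×10³ K.

T ≈ 6.94×10³ K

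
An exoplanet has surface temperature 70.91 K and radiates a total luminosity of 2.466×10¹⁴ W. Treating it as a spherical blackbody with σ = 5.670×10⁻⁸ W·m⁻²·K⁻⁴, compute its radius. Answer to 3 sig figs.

R ≈ 3.70×10⁶ m

L = 4πR²σT⁴ ⇒ R = √(L/(4πσT⁴)).
σT⁴ = 1.43355 W/m², so R = √(2.466×10¹⁴/(4π×1.43355)) = 3.70×10⁶ m.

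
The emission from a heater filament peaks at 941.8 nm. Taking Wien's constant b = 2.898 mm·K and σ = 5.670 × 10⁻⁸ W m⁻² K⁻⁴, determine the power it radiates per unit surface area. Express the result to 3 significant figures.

I ≈ 5.08×10⁶ W/m²

Wien's law: T = b/λ_max = 2.898×10⁻³/9.418×10⁻⁷ = 3077.09 K.
Then I = σT⁴ = 5.670×10⁻⁸×(3077.09)⁴ = 5.08×10⁶ W/m².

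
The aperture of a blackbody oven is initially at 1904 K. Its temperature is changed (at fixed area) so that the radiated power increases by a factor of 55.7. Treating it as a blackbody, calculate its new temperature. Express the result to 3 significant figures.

T₂ ≈ 5.20×10³ K

P ∝ T⁴, so T₂/T₁ = (P₂/P₁)^(1/4) = (55.7)^(1/4) = 2.73189.
T₂ = 1904 × 2.73189 = 5.20×10³ K.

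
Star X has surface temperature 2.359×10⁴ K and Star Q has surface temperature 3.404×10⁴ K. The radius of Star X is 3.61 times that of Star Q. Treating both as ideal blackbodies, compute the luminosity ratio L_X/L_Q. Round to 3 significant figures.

L_X/L_Q ≈ 3.01

L ∝ R²T⁴, so L_X/L_Q = (R_X/R_Q)²(T_X/T_Q)⁴ = (3.61)² × (2.359×10⁴/3.404×10⁴)⁴ = 13.0321 × 0.230650 = 3.01.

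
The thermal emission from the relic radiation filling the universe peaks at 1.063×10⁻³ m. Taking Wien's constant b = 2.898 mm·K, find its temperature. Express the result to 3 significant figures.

T ≈ 2.73 K

Wien's law gives T = b/λ_max = (2.898×10⁻³ m·K)/(1.063×10⁻³ m) = 2.73 K.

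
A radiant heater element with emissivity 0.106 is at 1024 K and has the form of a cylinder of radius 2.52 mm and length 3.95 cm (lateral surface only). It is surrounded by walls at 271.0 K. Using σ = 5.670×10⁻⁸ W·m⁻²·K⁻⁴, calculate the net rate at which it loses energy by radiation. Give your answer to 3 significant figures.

Net loss ≈ 4.11 W

Lateral area A = 2πrL = 2π×2.52×10⁻³×0.0395 = 6.25428×10⁻⁴ m².
Net radiated power P_net = εσA(T⁴ − T₀⁴) = 0.106×5.670×10⁻⁸×6.25428×10⁻⁴×(1024⁴ − 271.0⁴).
T⁴ − T₀⁴ = 1.09951×10¹² − 5.39358×10⁹ = 1.09412×10¹² K⁴, so P_net = 4.11 W.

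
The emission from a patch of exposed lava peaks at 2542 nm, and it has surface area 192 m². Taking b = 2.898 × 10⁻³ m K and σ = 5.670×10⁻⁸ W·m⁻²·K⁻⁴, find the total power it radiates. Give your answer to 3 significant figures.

Wien's law: T = b/λ_max = 2.898×10⁻³/2.542×10⁻⁶ = 1140.05 K.
Area A = 192 m².
Then P = σAT⁴ = 5.670×10⁻⁸×192×(1140.05)⁴ = 1.84×10⁷ W.

P ≈ 1.84×10⁷ W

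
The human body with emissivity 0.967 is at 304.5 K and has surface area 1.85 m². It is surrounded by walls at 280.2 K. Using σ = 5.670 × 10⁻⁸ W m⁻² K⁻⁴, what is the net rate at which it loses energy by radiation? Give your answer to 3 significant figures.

Area A = 1.85 m².
Net radiated power P_net = εσA(T⁴ − T₀⁴) = 0.967×5.670×10⁻⁸×1.85×(304.5⁴ − 280.2⁴).
T⁴ − T₀⁴ = 8.59704×10⁹ − 6.16414×10⁹ = 2.43290×10⁹ K⁴, so P_net = 247 W.

Net loss ≈ 247 W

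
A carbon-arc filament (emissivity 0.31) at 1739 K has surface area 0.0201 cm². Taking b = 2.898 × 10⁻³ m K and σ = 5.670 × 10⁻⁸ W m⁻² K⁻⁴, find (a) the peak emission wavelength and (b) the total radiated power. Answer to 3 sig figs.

(a) λ_max = b/T = 2.898×10⁻³/1739 = 1.666×10⁻⁶ m = 1.67 μm.
Area A = 0.0201 cm² = 2.01×10⁻⁶ m².
(b) P = εσAT⁴ = 0.31×5.670×10⁻⁸×2.01×10⁻⁶×(1739)⁴ = 0.323 W.

λ_max ≈ 1.67 μm; P ≈ 0.323 W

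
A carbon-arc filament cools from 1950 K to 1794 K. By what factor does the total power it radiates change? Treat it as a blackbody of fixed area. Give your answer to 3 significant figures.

P₂/P₁ ≈ 0.716

P ∝ T⁴, so P₂/P₁ = (T₂/T₁)⁴ = (1794/1950)⁴ = (0.920000)⁴ = 0.716.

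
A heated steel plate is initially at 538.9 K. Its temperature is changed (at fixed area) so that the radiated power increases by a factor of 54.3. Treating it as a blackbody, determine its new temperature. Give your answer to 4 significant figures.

P ∝ T⁴, so T₂/T₁ = (P₂/P₁)^(1/4) = (54.3)^(1/4) = 2.71456.
T₂ = 538.9 × 2.71456 = 1463 K.

T₂ ≈ 1463 K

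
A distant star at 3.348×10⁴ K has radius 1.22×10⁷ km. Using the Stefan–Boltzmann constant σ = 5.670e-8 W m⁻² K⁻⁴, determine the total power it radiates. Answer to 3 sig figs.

Surface area A = 4πR² = 4π(1.22×10¹⁰ m)² = 1.87038×10²¹ m².
P = σAT⁴ = 5.670×10⁻⁸ × 1.87038×10²¹ × (3.348×10⁴)⁴ = 1.33×10³² W.

P ≈ 1.33×10³² W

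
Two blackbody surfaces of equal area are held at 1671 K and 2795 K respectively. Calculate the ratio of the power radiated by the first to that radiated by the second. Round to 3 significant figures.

P₁/P₂ ≈ 0.128

With equal areas, P₁/P₂ = (T₁/T₂)⁴ = (1671/2795)⁴ = 0.128.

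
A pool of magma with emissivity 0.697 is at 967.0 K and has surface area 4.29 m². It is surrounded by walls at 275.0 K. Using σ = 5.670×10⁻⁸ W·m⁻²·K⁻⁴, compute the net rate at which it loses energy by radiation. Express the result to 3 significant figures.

Area A = 4.29 m².
Net radiated power P_net = εσA(T⁴ − T₀⁴) = 0.697×5.670×10⁻⁸×4.29×(967.0⁴ − 275.0⁴).
T⁴ − T₀⁴ = 8.74391×10¹¹ − 5.71914×10⁹ = 8.68672×10¹¹ K⁴, so P_net = 1.47×10⁵ W.

Net loss ≈ 1.47×10⁵ W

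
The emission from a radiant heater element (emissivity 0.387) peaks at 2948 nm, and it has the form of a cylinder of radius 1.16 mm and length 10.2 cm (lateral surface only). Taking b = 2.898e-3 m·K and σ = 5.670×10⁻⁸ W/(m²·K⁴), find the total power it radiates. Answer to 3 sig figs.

Wien's law: T = b/λ_max = 2.898×10⁻³/2.948×10⁻⁶ = 983.039 K.
Lateral area A = 2πrL = 2π×1.16×10⁻³×0.102 = 7.43426×10⁻⁴ m².
Then P = εσAT⁴ = 0.387×5.670×10⁻⁸×7.43426×10⁻⁴×(983.039)⁴ = 15.2 W.

P ≈ 15.2 W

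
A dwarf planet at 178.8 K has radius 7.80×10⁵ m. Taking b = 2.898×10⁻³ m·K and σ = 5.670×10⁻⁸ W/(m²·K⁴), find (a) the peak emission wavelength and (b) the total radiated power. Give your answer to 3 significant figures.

(a) λ_max = b/T = 2.898×10⁻³/178.8 = 1.621×10⁻⁵ m = 16.2 μm.
Surface area A = 4πR² = 4π(7.80×10⁵ m)² = 7.64538×10¹² m².
(b) P = σAT⁴ = 5.670×10⁻⁸×7.64538×10¹²×(178.8)⁴ = 4.43×10¹⁴ W.

λ_max ≈ 16.2 μm; P ≈ 4.43×10¹⁴ W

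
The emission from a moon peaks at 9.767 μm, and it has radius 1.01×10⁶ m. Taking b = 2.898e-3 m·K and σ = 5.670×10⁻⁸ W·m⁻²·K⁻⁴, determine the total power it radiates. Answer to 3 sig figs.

P ≈ 5.63×10¹⁵ W

Wien's law: T = b/λ_max = 2.898×10⁻³/9.767×10⁻⁶ = 296.713 K.
Surface area A = 4πR² = 4π(1.01×10⁶ m)² = 1.28190×10¹³ m².
Then P = σAT⁴ = 5.670×10⁻⁸×1.28190×10¹³×(296.713)⁴ = 5.63×10¹⁵ W.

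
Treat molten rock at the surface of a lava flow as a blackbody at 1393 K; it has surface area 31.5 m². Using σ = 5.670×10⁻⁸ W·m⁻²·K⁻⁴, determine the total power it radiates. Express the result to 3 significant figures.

Area A = 31.5 m².
P = σAT⁴ = 5.670×10⁻⁸ × 31.5 × (1393)⁴ = 6.73×10⁶ W.

P ≈ 6.73×10⁶ W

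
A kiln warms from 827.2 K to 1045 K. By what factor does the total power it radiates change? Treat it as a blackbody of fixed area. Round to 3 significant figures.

P ∝ T⁴, so P₂/P₁ = (T₂/T₁)⁴ = (1045/827.2)⁴ = (1.26330)⁴ = 2.55.

P₂/P₁ ≈ 2.55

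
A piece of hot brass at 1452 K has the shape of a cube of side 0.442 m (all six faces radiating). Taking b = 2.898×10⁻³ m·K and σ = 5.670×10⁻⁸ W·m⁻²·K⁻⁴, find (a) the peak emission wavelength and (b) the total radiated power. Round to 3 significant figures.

(a) λ_max = b/T = 2.898×10⁻³/1452 = 1.996×10⁻⁶ m = 2.00×10³ nm.
Area A = 6s² = 6×(0.442 m)² = 1.17218 m².
(b) P = σAT⁴ = 5.670×10⁻⁸×1.17218×(1452)⁴ = 2.95×10⁵ W.

λ_max ≈ 2.00×10³ nm; P ≈ 2.95×10⁵ W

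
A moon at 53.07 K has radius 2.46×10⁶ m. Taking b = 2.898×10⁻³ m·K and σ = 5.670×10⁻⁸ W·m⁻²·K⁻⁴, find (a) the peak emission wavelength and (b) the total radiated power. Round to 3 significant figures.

λ_max ≈ 54.6 μm; P ≈ 3.42×10¹³ W

(a) λ_max = b/T = 2.898×10⁻³/53.07 = 5.461×10⁻⁵ m = 54.6 μm.
Surface area A = 4πR² = 4π(2.46×10⁶ m)² = 7.60466×10¹³ m².
(b) P = σAT⁴ = 5.670×10⁻⁸×7.60466×10¹³×(53.07)⁴ = 3.42×10¹³ W.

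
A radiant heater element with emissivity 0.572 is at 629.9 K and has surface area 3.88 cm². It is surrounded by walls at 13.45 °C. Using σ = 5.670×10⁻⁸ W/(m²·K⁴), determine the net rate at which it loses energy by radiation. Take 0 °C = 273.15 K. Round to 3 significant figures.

Surroundings: T = 13.45 °C + 273.15 = 286.60 K.
Area A = 3.88 cm² = 3.88×10⁻⁴ m².
Net radiated power P_net = εσA(T⁴ − T₀⁴) = 0.572×5.670×10⁻⁸×3.88×10⁻⁴×(629.9⁴ − 286.60⁴).
T⁴ − T₀⁴ = 1.57430×10¹¹ − 6.74691×10⁹ = 1.50683×10¹¹ K⁴, so P_net = 1.90 W.

Net loss ≈ 1.90 W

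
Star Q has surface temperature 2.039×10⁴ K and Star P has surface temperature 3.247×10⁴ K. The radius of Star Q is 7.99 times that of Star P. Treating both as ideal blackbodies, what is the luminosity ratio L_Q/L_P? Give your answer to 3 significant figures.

L ∝ R²T⁴, so L_Q/L_P = (R_Q/R_P)²(T_Q/T_P)⁴ = (7.99)² × (2.039×10⁴/3.247×10⁴)⁴ = 63.8401 × 0.155503 = 9.93.

L_Q/L_P ≈ 9.93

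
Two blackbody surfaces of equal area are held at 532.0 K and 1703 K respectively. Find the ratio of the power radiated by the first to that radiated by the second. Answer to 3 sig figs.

With equal areas, P₁/P₂ = (T₁/T₂)⁴ = (532.0/1703)⁴ = 9.52×10⁻³.

P₁/P₂ ≈ 9.52×10⁻³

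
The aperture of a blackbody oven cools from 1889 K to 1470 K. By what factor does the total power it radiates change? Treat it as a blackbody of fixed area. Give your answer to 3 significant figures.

P₂/P₁ ≈ 0.367

P ∝ T⁴, so P₂/P₁ = (T₂/T₁)⁴ = (1470/1889)⁴ = (0.778190)⁴ = 0.367.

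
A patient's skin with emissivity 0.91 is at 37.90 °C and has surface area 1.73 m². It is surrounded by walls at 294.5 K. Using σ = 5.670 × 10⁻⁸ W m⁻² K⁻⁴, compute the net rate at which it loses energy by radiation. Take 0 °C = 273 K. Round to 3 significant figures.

Net loss ≈ 163 W

T = 37.90 °C + 273 = 310.90 K.
Area A = 1.73 m².
Net radiated power P_net = εσA(T⁴ − T₀⁴) = 0.91×5.670×10⁻⁸×1.73×(310.90⁴ − 294.5⁴).
T⁴ − T₀⁴ = 9.34293×10⁹ − 7.52214×10⁹ = 1.82079×10⁹ K⁴, so P_net = 163 W.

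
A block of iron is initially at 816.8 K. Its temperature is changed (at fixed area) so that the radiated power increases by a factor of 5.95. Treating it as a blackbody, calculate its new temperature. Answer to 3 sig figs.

P ∝ T⁴, so T₂/T₁ = (P₂/P₁)^(1/4) = (5.95)^(1/4) = 1.56181.
T₂ = 816.8 × 1.56181 = 1.28×10³ K.

T₂ ≈ 1.28×10³ K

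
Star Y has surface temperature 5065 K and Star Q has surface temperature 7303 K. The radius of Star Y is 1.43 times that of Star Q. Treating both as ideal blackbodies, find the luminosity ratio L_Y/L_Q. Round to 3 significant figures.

L_Y/L_Q ≈ 0.473

L ∝ R²T⁴, so L_Y/L_Q = (R_Y/R_Q)²(T_Y/T_Q)⁴ = (1.43)² × (5065/7303)⁴ = 2.0449 × 0.231373 = 0.473.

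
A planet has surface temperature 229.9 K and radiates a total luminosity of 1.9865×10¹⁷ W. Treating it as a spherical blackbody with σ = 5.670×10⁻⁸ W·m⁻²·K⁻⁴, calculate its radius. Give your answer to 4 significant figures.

R ≈ 9.990×10⁶ m

L = 4πR²σT⁴ ⇒ R = √(L/(4πσT⁴)).
σT⁴ = 158.394 W/m², so R = √(1.9865×10¹⁷/(4π×158.394)) = 9.990×10⁶ m.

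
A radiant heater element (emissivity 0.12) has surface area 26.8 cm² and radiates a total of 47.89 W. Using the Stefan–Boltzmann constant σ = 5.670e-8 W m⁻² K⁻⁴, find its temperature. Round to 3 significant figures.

Area A = 26.8 cm² = 2.68×10⁻³ m².
P = εσAT⁴ ⇒ T = (P/(εσA))^(1/4) = (47.89/(0.12×5.670×10⁻⁸×2.68×10⁻³))^(1/4) = 1.27×10³ K.

T ≈ 1.27×10³ K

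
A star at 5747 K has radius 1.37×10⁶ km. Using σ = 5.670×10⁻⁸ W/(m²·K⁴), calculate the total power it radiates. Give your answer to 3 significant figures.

P ≈ 1.46×10²⁷ W

Surface area A = 4πR² = 4π(1.37×10⁹ m)² = 2.35858×10¹⁹ m².
P = σAT⁴ = 5.670×10⁻⁸ × 2.35858×10¹⁹ × (5747)⁴ = 1.46×10²⁷ W.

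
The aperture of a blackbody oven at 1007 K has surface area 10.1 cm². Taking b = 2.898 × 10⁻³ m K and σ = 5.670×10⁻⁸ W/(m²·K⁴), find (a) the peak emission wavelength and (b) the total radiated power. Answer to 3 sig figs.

(a) λ_max = b/T = 2.898×10⁻³/1007 = 2.878×10⁻⁶ m = 2.88 μm.
Area A = 10.1 cm² = 1.01×10⁻³ m².
(b) P = σAT⁴ = 5.670×10⁻⁸×1.01×10⁻³×(1007)⁴ = 58.9 W.

λ_max ≈ 2.88 μm; P ≈ 58.9 W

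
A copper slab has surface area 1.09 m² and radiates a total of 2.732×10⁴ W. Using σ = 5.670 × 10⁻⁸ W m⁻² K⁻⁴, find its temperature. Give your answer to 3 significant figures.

Area A = 1.09 m².
P = σAT⁴ ⇒ T = (P/(σA))^(1/4) = (2.732×10⁴/(5.670×10⁻⁸×1.09))^(1/4) = 815 K.

T ≈ 815 K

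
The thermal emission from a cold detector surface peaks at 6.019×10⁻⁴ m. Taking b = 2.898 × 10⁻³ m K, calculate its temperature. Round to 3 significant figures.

T ≈ 4.81 K

Wien's law gives T = b/λ_max = (2.898×10⁻³ m·K)/(6.019×10⁻⁴ m) = 4.81 K.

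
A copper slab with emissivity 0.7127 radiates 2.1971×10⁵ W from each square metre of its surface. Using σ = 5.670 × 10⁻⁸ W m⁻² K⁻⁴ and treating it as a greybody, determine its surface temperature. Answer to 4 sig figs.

I = εσT⁴, so T = (I/εσ)^(1/4) = (2.1971×10⁵/(0.7127×5.670×10⁻⁸))^(1/4) = 1527 K.

T ≈ 1527 K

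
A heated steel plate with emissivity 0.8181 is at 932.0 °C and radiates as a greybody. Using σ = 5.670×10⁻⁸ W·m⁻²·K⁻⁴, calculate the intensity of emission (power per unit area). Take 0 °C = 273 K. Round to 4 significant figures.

T = 932.0 °C + 273 = 1205.0 K.
Stefan–Boltzmann: I = εσT⁴ = 0.8181 × 5.670×10⁻⁸ × (1205.0)⁴ = 9.780×10⁴ W/m².

I ≈ 9.780×10⁴ W/m²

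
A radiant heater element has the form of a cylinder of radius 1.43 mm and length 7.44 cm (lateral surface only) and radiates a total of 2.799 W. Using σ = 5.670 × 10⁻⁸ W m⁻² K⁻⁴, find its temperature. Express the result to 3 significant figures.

Lateral area A = 2πrL = 2π×1.43×10⁻³×0.0744 = 6.68481×10⁻⁴ m².
P = σAT⁴ ⇒ T = (P/(σA))^(1/4) = (2.799/(5.670×10⁻⁸×6.68481×10⁻⁴))^(1/4) = 521 K.

T ≈ 521 K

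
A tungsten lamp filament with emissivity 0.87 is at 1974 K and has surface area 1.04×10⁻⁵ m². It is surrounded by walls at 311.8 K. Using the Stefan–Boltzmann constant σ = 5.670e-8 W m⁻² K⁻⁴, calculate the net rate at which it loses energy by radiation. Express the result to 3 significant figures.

Net loss ≈ 7.78 W

Area A = 1.04×10⁻⁵ m².
Net radiated power P_net = εσA(T⁴ − T₀⁴) = 0.87×5.670×10⁻⁸×1.04×10⁻⁵×(1974⁴ − 311.8⁴).
T⁴ − T₀⁴ = 1.51841×10¹³ − 9.45158×10⁹ = 1.51746×10¹³ K⁴, so P_net = 7.78 W.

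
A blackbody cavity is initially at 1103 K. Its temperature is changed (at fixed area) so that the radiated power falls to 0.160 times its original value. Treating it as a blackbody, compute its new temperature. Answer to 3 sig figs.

T₂ ≈ 698 K

P ∝ T⁴, so T₂/T₁ = (P₂/P₁)^(1/4) = (0.160)^(1/4) = 0.632456.
T₂ = 1103 × 0.632456 = 698 K.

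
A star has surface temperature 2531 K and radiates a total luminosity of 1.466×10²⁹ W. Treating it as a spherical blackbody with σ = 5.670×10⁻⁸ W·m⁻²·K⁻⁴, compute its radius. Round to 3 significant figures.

L = 4πR²σT⁴ ⇒ R = √(L/(4πσT⁴)).
σT⁴ = 2.32676×10⁶ W/m², so R = √(1.466×10²⁹/(4π×2.32676×10⁶)) = 7.08×10¹⁰ m.

R ≈ 7.08×10¹⁰ m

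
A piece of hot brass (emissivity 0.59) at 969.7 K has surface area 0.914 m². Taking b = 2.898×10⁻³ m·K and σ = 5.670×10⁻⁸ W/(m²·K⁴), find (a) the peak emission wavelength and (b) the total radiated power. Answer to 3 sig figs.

λ_max ≈ 2.99 μm; P ≈ 2.70×10⁴ W

(a) λ_max = b/T = 2.898×10⁻³/969.7 = 2.989×10⁻⁶ m = 2.99 μm.
Area A = 0.914 m².
(b) P = εσAT⁴ = 0.59×5.670×10⁻⁸×0.914×(969.7)⁴ = 2.70×10⁴ W.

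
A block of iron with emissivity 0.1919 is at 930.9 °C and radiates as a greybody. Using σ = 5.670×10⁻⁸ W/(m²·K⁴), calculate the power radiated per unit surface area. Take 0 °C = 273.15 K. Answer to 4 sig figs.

I ≈ 2.287×10⁴ W/m²

T = 930.9 °C + 273.15 = 1204.05 K.
Stefan–Boltzmann: I = εσT⁴ = 0.1919 × 5.670×10⁻⁸ × (1204.05)⁴ = 2.287×10⁴ W/m².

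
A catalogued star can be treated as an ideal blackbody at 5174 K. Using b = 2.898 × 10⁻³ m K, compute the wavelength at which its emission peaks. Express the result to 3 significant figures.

λ_max ≈ 0.560 μm

Wien's displacement law: λ_max = b/T = (2.898×10⁻³ m·K)/(5174 K) = 5.601×10⁻⁷ m.
That is 0.560 μm, in the visible range.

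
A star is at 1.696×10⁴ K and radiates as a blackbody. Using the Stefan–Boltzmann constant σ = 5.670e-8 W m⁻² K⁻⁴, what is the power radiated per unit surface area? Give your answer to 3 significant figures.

I ≈ 4.69×10⁹ W/m²

Stefan–Boltzmann: I = σT⁴ = 5.670×10⁻⁸ × (1.696×10⁴)⁴ = 4.69×10⁹ W/m².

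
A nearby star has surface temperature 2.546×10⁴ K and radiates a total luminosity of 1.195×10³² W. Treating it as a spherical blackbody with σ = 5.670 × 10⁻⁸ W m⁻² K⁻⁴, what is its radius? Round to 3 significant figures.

R ≈ 2.00×10¹⁰ m

L = 4πR²σT⁴ ⇒ R = √(L/(4πσT⁴)).
σT⁴ = 2.38241×10¹⁰ W/m², so R = √(1.195×10³²/(4π×2.38241×10¹⁰)) = 2.00×10¹⁰ m.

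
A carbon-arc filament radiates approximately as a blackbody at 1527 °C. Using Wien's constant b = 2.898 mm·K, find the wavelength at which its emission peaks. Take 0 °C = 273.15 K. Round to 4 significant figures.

λ_max ≈ 1.610 μm

T = 1527 °C + 273.15 = 1800.15 K.
Wien's displacement law: λ_max = b/T = (2.898×10⁻³ m·K)/(1800.15 K) = 1.6099×10⁻⁶ m.
That is 1.610 μm, in the infrared range.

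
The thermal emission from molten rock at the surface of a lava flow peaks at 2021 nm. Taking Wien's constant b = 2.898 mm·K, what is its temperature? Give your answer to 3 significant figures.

T ≈ 1.43×10³ K

Wien's law gives T = b/λ_max = (2.898×10⁻³ m·K)/(2.021×10⁻⁶ m) = 1.43×10³ K.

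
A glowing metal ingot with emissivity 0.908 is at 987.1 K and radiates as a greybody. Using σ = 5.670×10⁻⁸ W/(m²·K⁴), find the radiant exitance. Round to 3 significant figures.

Stefan–Boltzmann: I = εσT⁴ = 0.908 × 5.670×10⁻⁸ × (987.1)⁴ = 4.89×10⁴ W/m².

I ≈ 4.89×10⁴ W/m²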